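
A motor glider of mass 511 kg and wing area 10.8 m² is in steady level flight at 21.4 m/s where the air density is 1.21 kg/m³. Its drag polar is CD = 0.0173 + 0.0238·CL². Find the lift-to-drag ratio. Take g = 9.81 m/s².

Level flight ⇒ L = W = m·g = 511 × 9.81 = 5012.9 N.
q = ½ρv² = ½ × 1.21 × 21.4² = 277.1 Pa.
Required CL = L/(qS) = 5012.9/(277.1·10.8) = 1.675.
CD = 0.0173 + 0.0238 × 1.675² = 0.08409.
L/D = CL/CD = 1.675 / 0.08409 = 19.9

L/D = 19.9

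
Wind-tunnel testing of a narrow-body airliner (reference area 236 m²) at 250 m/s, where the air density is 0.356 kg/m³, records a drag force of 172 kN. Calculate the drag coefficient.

From D = ½ρv²S·CD, rearranging gives CD = 2D/(ρv²S).
CD = 2 × 1.72×10^5 / (0.356 × 250² × 236) = 0.0655

CD = 0.0655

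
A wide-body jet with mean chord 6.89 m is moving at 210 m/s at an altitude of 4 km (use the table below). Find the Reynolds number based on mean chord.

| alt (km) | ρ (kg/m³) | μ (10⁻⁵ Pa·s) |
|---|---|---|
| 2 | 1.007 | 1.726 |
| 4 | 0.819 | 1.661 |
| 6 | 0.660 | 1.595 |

Re = 7.13×10^7

At 4 km, from the table: ρ = 0.819 kg/m³, μ = 1.661×10⁻⁵ Pa·s.
Re = ρ·v·c/μ = 0.819 × 210 × 6.89 / (1.661×10⁻⁵) = 7.13×10^7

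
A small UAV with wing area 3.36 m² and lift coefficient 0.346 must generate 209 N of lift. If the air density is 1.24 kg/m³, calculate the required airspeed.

v = 17 m/s

L = ½ρv²S·CL ⇒ v = √(2L/(ρ·S·CL))
v = √(2 × 209 / (1.24 × 3.36 × 0.346)) = √290 = 17 m/s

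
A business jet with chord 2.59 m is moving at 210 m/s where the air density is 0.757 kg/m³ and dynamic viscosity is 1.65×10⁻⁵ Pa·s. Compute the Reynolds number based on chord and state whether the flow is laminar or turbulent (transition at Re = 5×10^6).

Re = 2.5×10^7 (turbulent)

Re = ρ·v·c/μ = 0.757 × 210 × 2.59 / (1.65×10⁻⁵) = 2.5×10^7
Since 2.5×10^7 > 5×10^6, the flow is turbulent.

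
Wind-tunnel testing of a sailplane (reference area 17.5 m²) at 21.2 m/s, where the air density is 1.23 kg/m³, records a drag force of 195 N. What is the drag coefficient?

CD = 0.0403

From D = ½ρv²S·CD, rearranging gives CD = 2D/(ρv²S).
CD = 2 × 195 / (1.23 × 21.2² × 17.5) = 0.0403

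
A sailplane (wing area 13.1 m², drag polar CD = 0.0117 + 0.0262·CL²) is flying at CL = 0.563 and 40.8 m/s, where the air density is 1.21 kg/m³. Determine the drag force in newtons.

D = 264 N

CD = 0.0117 + 0.0262 × 0.563² = 0.02
D = ½ρv²S·CD = ½ × 1.21 × 40.8² × 13.1 × 0.02 = 264 N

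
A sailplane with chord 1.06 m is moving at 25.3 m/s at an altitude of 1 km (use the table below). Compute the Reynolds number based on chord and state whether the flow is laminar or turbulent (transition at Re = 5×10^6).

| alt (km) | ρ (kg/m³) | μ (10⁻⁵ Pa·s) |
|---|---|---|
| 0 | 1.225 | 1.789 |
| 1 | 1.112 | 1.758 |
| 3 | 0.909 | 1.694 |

At 1 km, from the table: ρ = 1.112 kg/m³, μ = 1.758×10⁻⁵ Pa·s.
Re = ρ·v·c/μ = 1.112 × 25.3 × 1.06 / (1.758×10⁻⁵) = 1.7×10^6
Since 1.7×10^6 < 5×10^6, the flow is laminar.

Re = 1.7×10^6 (laminar)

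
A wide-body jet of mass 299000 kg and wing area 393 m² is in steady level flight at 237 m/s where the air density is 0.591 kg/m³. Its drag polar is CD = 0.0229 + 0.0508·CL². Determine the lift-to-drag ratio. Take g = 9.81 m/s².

Level flight ⇒ L = W = m·g = 299000 × 9.81 = 2.9332×10^6 N.
Dynamic pressure q = 0.5 × 0.591 × 237² = 16600 Pa.
Required CL = L/(qS) = 2.9332×10^6/(16600·393) = 0.4497.
CD = 0.0229 + 0.0508 × 0.4497² = 0.03317.
L/D = CL/CD = 0.4497 / 0.03317 = 13.6

L/D = 13.6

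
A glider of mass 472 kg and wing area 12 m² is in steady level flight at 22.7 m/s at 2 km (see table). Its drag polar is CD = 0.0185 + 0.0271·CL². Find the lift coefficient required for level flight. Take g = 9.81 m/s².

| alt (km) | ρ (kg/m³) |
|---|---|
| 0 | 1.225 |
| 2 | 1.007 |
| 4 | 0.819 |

CL = 1.49

At 2 km, from the table: ρ = 1.007 kg/m³.
In steady level flight, lift balances weight: W = mg = 472 × 9.81 = 4630.3 N.
q = ½ρv² = ½ × 1.007 × 22.7² = 259.4 Pa.
CL = W/(q·S) = 4630.3 / (259.4 × 12) = 1.487.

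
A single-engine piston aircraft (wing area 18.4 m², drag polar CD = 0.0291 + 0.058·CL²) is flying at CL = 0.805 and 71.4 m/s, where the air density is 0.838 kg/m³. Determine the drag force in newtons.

D = 2620 N

CD = 0.0291 + 0.058 × 0.805² = 0.06669
D = ½ρv²S·CD = ½ × 0.838 × 71.4² × 18.4 × 0.06669 = 2620 N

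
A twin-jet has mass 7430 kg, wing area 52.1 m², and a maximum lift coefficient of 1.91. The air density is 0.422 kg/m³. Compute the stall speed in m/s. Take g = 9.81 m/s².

V_stall = 58.9 m/s

At stall, lift equals weight: L = W = m·g = 7430 × 9.81 = 72890 N.
V_stall = √(2W/(ρ·S·CL,max)) = √(2 × 72890 / (0.422 × 52.1 × 1.91))
V_stall = √3471 = 58.9 m/s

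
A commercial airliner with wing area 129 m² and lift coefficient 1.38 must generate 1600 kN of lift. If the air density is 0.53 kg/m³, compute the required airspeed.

v = 184 m/s

L = ½ρv²S·CL ⇒ v = √(2L/(ρ·S·CL))
v = √(2 × 1.6×10^6 / (0.53 × 129 × 1.38)) = √33920 = 184 m/s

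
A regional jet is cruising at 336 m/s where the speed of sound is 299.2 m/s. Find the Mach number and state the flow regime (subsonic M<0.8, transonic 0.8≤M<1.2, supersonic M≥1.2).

M = v/a = 336 / 299.2 = 1.12
M = 1.12 → transonic.

M = 1.12 (transonic)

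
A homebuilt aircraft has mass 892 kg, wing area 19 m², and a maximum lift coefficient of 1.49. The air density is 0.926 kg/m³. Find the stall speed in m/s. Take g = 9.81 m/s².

At stall, lift equals weight: L = W = m·g = 892 × 9.81 = 8751 N.
From L = ½ρV²S·CL,max = W: V_stall = √(2W/(ρSCL,max)) = √(2·8751/(0.926·19·1.49))
V_stall = √667.6 = 25.8 m/s

V_stall = 25.8 m/s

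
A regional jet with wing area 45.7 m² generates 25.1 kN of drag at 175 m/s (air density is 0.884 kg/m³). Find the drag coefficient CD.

CD = 0.0406

From D = ½ρv²S·CD, rearranging gives CD = 2D/(ρv²S).
CD = 2 × 25100 / (0.884 × 175² × 45.7) = 0.0406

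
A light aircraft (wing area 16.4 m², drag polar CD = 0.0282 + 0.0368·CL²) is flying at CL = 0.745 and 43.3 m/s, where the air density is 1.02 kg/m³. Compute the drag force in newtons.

D = 763 N

CD = 0.0282 + 0.0368 × 0.745² = 0.04862
D = ½ρv²S·CD = ½ × 1.02 × 43.3² × 16.4 × 0.04862 = 763 N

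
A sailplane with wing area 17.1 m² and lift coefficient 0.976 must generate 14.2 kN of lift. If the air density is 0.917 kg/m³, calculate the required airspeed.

L = ½ρv²S·CL ⇒ v = √(2L/(ρ·S·CL))
v = √(2 × 14200 / (0.917 × 17.1 × 0.976)) = √1856 = 43.1 m/s

v = 43.1 m/s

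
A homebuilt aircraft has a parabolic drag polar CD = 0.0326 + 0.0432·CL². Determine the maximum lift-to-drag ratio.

For CD = CD0 + K·CL², (L/D)max occurs at CL* = √(CD0/K) and equals 1/(2√(K·CD0)).
(L/D)max = 1/(2√(0.0432 × 0.0326)) = 1/(2 × 0.03753) = 13.3

(L/D)max = 13.3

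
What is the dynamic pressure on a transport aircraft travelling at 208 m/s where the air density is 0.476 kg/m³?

q = 10300 Pa

q = ½ρv² = ½ × 0.476 × 208² = 10300 Pa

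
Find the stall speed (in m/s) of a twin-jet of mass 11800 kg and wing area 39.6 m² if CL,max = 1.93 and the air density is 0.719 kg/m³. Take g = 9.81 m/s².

At stall, lift equals weight: L = W = m·g = 11800 × 9.81 = 1.158×10^5 N.
V_stall = √(2W/(ρ·S·CL,max)) = √(2 × 1.158×10^5 / (0.719 × 39.6 × 1.93))
V_stall = √4213 = 64.9 m/s

V_stall = 64.9 m/s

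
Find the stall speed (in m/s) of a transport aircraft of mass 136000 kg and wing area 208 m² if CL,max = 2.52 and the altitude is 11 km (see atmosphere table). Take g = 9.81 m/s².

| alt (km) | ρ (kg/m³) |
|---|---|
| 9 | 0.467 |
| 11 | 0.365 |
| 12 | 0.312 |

V_stall = 118 m/s

At 11 km, from the table: ρ = 0.365 kg/m³.
At stall, lift equals weight: L = W = m·g = 136000 × 9.81 = 1.334×10^6 N.
From L = ½ρV²S·CL,max = W: V_stall = √(2W/(ρSCL,max)) = √(2·1.334×10^6/(0.365·208·2.52))
V_stall = √13950 = 118 m/s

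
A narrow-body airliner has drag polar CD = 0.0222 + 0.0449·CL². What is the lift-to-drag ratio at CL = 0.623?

L/D = 15.7

CD = 0.0222 + 0.0449 × 0.623² = 0.03963
L/D = CL/CD = 0.623 / 0.03963 = 15.7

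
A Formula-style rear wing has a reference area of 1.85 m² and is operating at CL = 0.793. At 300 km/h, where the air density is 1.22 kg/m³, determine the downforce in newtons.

L = 6210 N

Convert speed: v = 300 km/h ÷ 3.6 = 83.33 m/s.
Dynamic pressure q = ½ρv² = ½ × 1.22 × 83.33² = 4236 Pa.
L = q·S·CL = 4236 × 1.85 × 0.793 = 6210 N ≈ 6.21 kN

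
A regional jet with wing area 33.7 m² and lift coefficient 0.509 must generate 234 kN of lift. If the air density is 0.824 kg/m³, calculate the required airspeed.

v = 182 m/s

L = ½ρv²S·CL ⇒ v = √(2L/(ρ·S·CL))
v = √(2 × 2.34×10^5 / (0.824 × 33.7 × 0.509)) = √33110 = 182 m/s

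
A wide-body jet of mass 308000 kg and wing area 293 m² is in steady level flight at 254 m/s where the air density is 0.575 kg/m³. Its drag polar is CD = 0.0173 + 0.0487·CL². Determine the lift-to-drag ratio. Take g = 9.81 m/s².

L/D = 17.2

In steady level flight, lift balances weight: W = mg = 308000 × 9.81 = 3.0215×10^6 N.
q = ½ρv² = ½ × 0.575 × 254² = 18550 Pa.
CL = 2W/(ρv²S) = 2×3.0215×10^6/(0.575×254²×293) = 0.556.
CD = 0.0173 + 0.0487 × 0.556² = 0.03235.
L/D = CL/CD = 0.556 / 0.03235 = 17.2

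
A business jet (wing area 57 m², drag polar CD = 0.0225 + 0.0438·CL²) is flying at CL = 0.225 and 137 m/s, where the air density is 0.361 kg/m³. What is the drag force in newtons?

CD = 0.0225 + 0.0438 × 0.225² = 0.02472
D = ½ρv²S·CD = ½ × 0.361 × 137² × 57 × 0.02472 = 4770 N

D = 4770 N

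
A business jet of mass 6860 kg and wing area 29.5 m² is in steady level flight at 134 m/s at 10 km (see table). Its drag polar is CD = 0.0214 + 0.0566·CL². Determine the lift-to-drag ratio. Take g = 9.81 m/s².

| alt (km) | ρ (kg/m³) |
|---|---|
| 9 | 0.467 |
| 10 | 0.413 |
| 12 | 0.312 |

At 10 km, from the table: ρ = 0.413 kg/m³.
Weight W = mg = 6860 × 9.81 = 67297 N; in level flight L = W.
q = ½ρv² = ½ × 0.413 × 134² = 3708 Pa.
Required CL = L/(qS) = 67297/(3708·29.5) = 0.6152.
CD = 0.0214 + 0.0566 × 0.6152² = 0.04282.
L/D = CL/CD = 0.6152 / 0.04282 = 14.4

L/D = 14.4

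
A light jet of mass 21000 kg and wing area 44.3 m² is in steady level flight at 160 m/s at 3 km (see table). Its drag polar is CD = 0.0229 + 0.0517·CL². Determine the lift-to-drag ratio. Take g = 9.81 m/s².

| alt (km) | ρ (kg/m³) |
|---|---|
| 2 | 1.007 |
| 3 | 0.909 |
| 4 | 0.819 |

L/D = 12.8

At 3 km, from the table: ρ = 0.909 kg/m³.
Level flight ⇒ L = W = m·g = 21000 × 9.81 = 2.0601×10^5 N.
q = ½ρv² = ½ × 0.909 × 160² = 11640 Pa.
CL = 2W/(ρv²S) = 2×2.0601×10^5/(0.909×160²×44.3) = 0.3997.
CD = 0.0229 + 0.0517 × 0.3997² = 0.03116.
L/D = CL/CD = 0.3997 / 0.03116 = 12.8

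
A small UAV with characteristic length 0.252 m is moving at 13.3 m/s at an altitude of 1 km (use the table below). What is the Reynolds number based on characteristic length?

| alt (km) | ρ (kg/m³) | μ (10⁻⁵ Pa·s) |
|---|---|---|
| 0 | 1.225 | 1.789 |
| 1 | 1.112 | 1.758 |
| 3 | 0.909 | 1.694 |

Re = 2.12×10^5

At 1 km, from the table: ρ = 1.112 kg/m³, μ = 1.758×10⁻⁵ Pa·s.
Re = ρ·v·c/μ = 1.112 × 13.3 × 0.252 / (1.758×10⁻⁵) = 2.12×10^5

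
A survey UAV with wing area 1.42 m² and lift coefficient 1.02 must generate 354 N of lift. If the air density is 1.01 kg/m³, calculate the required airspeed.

v = 22 m/s

L = ½ρv²S·CL ⇒ v = √(2L/(ρ·S·CL))
v = √(2 × 354 / (1.01 × 1.42 × 1.02)) = √484 = 22 m/s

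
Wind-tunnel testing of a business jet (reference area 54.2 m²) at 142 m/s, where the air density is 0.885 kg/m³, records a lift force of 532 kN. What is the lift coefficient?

CL = 1.1

From L = ½ρv²S·CL, rearranging gives CL = 2L/(ρv²S).
CL = 2 × 5.32×10^5 / (0.885 × 142² × 54.2) = 1.1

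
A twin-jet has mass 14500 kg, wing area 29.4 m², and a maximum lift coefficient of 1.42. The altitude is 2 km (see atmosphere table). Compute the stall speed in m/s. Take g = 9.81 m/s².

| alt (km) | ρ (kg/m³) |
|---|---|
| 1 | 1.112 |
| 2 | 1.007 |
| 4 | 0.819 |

At 2 km, from the table: ρ = 1.007 kg/m³.
Stall occurs when L = W at CL,max. W = mg = 14500 × 9.81 = 1.422×10^5 N.
From L = ½ρV²S·CL,max = W: V_stall = √(2W/(ρSCL,max)) = √(2·1.422×10^5/(1.007·29.4·1.42))
V_stall = √6767 = 82.3 m/s

V_stall = 82.3 m/s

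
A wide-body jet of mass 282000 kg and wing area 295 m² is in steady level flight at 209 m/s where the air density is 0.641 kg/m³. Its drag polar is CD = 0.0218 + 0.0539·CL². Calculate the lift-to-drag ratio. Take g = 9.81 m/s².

In steady level flight, lift balances weight: W = mg = 282000 × 9.81 = 2.7664×10^6 N.
Dynamic pressure q = 0.5 × 0.641 × 209² = 14000 Pa.
CL = W/(q·S) = 2.7664×10^6 / (14000 × 295) = 0.6698.
CD = 0.0218 + 0.0539 × 0.6698² = 0.04598.
L/D = CL/CD = 0.6698 / 0.04598 = 14.6

L/D = 14.6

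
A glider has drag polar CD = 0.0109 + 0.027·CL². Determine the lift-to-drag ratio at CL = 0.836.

L/D = 28.1

CD = 0.0109 + 0.027 × 0.836² = 0.02977
L/D = CL/CD = 0.836 / 0.02977 = 28.1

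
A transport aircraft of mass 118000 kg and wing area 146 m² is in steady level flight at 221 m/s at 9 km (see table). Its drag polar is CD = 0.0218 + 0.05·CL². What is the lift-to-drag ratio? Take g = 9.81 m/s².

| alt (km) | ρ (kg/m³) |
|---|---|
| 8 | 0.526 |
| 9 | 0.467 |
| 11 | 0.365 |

At 9 km, from the table: ρ = 0.467 kg/m³.
In steady level flight, lift balances weight: W = mg = 118000 × 9.81 = 1.1576×10^6 N.
Dynamic pressure q = 0.5 × 0.467 × 221² = 11400 Pa.
Required CL = L/(qS) = 1.1576×10^6/(11400·146) = 0.6952.
CD = 0.0218 + 0.05 × 0.6952² = 0.04597.
L/D = CL/CD = 0.6952 / 0.04597 = 15.1

L/D = 15.1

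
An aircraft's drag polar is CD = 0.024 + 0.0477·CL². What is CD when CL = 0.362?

CD = 0.024 + 0.0477 × 0.362² = 0.024 + 0.006251 = 0.0303

CD = 0.0303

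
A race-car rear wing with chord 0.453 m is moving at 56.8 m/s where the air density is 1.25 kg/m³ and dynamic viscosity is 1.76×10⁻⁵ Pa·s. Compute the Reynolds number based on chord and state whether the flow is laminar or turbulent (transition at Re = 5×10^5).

Re = 1.83×10^6 (turbulent)

Re = ρ·v·c/μ = 1.25 × 56.8 × 0.453 / (1.76×10⁻⁵) = 1.83×10^6
Since 1.83×10^6 > 5×10^5, the flow is turbulent.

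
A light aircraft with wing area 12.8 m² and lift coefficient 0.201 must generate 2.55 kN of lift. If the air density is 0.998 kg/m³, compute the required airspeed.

L = ½ρv²S·CL ⇒ v = √(2L/(ρ·S·CL))
v = √(2 × 2550 / (0.998 × 12.8 × 0.201)) = √1986 = 44.6 m/s

v = 44.6 m/s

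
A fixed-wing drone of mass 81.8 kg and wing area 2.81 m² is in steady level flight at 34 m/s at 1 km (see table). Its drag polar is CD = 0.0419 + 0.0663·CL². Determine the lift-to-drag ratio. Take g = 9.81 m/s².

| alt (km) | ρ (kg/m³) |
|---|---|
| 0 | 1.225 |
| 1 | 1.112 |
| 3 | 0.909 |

At 1 km, from the table: ρ = 1.112 kg/m³.
In steady level flight, lift balances weight: W = mg = 81.8 × 9.81 = 802.46 N.
q = ½ρv² = ½ × 1.112 × 34² = 642.7 Pa.
CL = 2W/(ρv²S) = 2×802.46/(1.112×34²×2.81) = 0.4443.
CD = 0.0419 + 0.0663 × 0.4443² = 0.05499.
L/D = CL/CD = 0.4443 / 0.05499 = 8.08

L/D = 8.08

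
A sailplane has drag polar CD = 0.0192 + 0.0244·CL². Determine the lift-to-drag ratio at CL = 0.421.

CD = 0.0192 + 0.0244 × 0.421² = 0.02352
L/D = CL/CD = 0.421 / 0.02352 = 17.9

L/D = 17.9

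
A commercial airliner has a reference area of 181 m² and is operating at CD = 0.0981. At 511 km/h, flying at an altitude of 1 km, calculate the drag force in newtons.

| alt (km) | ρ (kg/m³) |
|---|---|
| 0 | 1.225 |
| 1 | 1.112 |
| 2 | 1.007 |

At 1 km, from the table: ρ = 1.112 kg/m³.
Convert speed: v = 511 km/h ÷ 3.6 = 141.9 m/s.
D = ½ρv²S·CD = ½ × 1.112 × 141.9² × 181 × 0.0981 = 1.99×10^5 N ≈ 199 kN

D = 1.99×10^5 N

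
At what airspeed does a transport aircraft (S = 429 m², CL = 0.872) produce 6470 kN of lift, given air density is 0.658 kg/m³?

v = 229 m/s

L = ½ρv²S·CL ⇒ v = √(2L/(ρ·S·CL))
v = √(2 × 6.47×10^6 / (0.658 × 429 × 0.872)) = √52570 = 229 m/s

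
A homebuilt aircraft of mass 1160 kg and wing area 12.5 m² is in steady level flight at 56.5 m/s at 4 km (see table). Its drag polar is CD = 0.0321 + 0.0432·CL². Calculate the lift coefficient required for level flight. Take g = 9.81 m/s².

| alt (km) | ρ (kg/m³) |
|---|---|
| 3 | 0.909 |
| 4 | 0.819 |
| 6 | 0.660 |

CL = 0.696

At 4 km, from the table: ρ = 0.819 kg/m³.
Weight W = mg = 1160 × 9.81 = 11380 N; in level flight L = W.
Dynamic pressure q = 0.5 × 0.819 × 56.5² = 1307 Pa.
CL = 2W/(ρv²S) = 2×11380/(0.819×56.5²×12.5) = 0.6964.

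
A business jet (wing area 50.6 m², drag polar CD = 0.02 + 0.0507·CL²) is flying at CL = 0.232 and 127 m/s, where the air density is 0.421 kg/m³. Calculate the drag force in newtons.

D = 3900 N

CD = 0.02 + 0.0507 × 0.232² = 0.02273
D = ½ρv²S·CD = ½ × 0.421 × 127² × 50.6 × 0.02273 = 3900 N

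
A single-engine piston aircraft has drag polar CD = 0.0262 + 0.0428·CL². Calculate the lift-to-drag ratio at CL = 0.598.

L/D = 14.4

CD = 0.0262 + 0.0428 × 0.598² = 0.04151
L/D = CL/CD = 0.598 / 0.04151 = 14.4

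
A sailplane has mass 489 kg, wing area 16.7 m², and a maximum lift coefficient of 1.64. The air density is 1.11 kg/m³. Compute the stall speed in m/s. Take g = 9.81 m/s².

V_stall = 17.8 m/s

Stall occurs when L = W at CL,max. W = mg = 489 × 9.81 = 4797 N.
From L = ½ρV²S·CL,max = W: V_stall = √(2W/(ρSCL,max)) = √(2·4797/(1.11·16.7·1.64))
V_stall = √315.6 = 17.8 m/s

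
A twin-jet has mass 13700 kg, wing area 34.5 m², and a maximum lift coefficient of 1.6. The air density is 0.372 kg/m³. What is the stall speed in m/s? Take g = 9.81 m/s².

At stall, lift equals weight: L = W = m·g = 13700 × 9.81 = 1.344×10^5 N.
V_stall = √(2W/(ρ·S·CL,max)) = √(2 × 1.344×10^5 / (0.372 × 34.5 × 1.6))
V_stall = √13090 = 114 m/s

V_stall = 114 m/s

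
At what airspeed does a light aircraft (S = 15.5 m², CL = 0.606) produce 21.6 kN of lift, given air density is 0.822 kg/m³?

L = ½ρv²S·CL ⇒ v = √(2L/(ρ·S·CL))
v = √(2 × 21600 / (0.822 × 15.5 × 0.606)) = √5595 = 74.8 m/s

v = 74.8 m/s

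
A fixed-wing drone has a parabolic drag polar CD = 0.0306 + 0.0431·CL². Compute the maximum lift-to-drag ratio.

(L/D)max = 13.8

For CD = CD0 + K·CL², (L/D)max occurs at CL* = √(CD0/K) and equals 1/(2√(K·CD0)).
(L/D)max = 1/(2√(0.0431 × 0.0306)) = 1/(2 × 0.03632) = 13.8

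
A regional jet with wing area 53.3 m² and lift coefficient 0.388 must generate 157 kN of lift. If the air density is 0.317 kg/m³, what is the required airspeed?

v = 219 m/s

L = ½ρv²S·CL ⇒ v = √(2L/(ρ·S·CL))
v = √(2 × 1.57×10^5 / (0.317 × 53.3 × 0.388)) = √47900 = 219 m/s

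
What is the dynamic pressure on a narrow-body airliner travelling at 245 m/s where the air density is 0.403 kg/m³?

q = 12100 Pa

q = ½ρv² = ½ × 0.403 × 245² = 12100 Pa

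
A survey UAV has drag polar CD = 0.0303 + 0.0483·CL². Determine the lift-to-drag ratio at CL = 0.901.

L/D = 13

CD = 0.0303 + 0.0483 × 0.901² = 0.06951
L/D = CL/CD = 0.901 / 0.06951 = 13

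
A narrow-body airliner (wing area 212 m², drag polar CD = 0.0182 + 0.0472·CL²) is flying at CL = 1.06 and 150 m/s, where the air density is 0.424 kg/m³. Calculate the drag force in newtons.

CD = 0.0182 + 0.0472 × 1.06² = 0.07123
D = ½ρv²S·CD = ½ × 0.424 × 150² × 212 × 0.07123 = 72000 N

D = 72000 N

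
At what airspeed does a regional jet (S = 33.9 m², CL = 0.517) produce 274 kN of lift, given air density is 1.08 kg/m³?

L = ½ρv²S·CL ⇒ v = √(2L/(ρ·S·CL))
v = √(2 × 2.74×10^5 / (1.08 × 33.9 × 0.517)) = √28950 = 170 m/s

v = 170 m/s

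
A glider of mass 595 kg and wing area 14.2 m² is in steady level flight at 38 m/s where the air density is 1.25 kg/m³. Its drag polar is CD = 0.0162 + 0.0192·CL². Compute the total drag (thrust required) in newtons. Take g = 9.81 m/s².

D = 259 N

Level flight ⇒ L = W = m·g = 595 × 9.81 = 5837 N.
Dynamic pressure q = 0.5 × 1.25 × 38² = 902.5 Pa.
CL = W/(q·S) = 5837 / (902.5 × 14.2) = 0.4555.
CD = 0.0162 + 0.0192 × 0.4555² = 0.02018.
D = q·S·CD = 902.5 × 14.2 × 0.02018 = 258.7 N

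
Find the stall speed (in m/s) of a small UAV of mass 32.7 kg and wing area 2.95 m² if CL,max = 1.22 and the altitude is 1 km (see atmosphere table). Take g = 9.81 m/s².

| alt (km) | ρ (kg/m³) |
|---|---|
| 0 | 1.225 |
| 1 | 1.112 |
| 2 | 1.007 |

At 1 km, from the table: ρ = 1.112 kg/m³.
At stall, lift equals weight: L = W = m·g = 32.7 × 9.81 = 320.8 N.
V_stall = √(2W/(ρ·S·CL,max)) = √(2 × 320.8 / (1.112 × 2.95 × 1.22))
V_stall = √160.3 = 12.7 m/s

V_stall = 12.7 m/s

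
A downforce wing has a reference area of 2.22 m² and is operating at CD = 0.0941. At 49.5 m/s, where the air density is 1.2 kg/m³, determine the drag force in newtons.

Dynamic pressure q = ½ρv² = ½ × 1.2 × 49.5² = 1470 Pa.
D = q·S·CD = 1470 × 2.22 × 0.0941 = 307 N

D = 307 N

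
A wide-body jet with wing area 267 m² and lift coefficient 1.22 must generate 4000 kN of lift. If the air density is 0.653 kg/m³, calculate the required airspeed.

v = 194 m/s

L = ½ρv²S·CL ⇒ v = √(2L/(ρ·S·CL))
v = √(2 × 4×10^6 / (0.653 × 267 × 1.22)) = √37610 = 194 m/s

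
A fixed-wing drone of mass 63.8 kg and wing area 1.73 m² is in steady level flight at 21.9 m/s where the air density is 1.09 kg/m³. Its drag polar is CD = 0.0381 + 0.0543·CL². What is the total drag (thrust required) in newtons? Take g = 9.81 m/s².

D = 64.3 N

Weight W = mg = 63.8 × 9.81 = 625.88 N; in level flight L = W.
q = ½ρv² = ½ × 1.09 × 21.9² = 261.4 Pa.
CL = 2W/(ρv²S) = 2×625.88/(1.09×21.9²×1.73) = 1.384.
CD = 0.0381 + 0.0543 × 1.384² = 0.1421.
D = q·S·CD = 261.4 × 1.73 × 0.1421 = 64.27 N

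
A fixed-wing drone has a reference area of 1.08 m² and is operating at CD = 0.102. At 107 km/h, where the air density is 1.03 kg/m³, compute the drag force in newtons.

D = 50.1 N

Convert speed: v = 107 km/h ÷ 3.6 = 29.72 m/s.
Dynamic pressure q = ½ρv² = ½ × 1.03 × 29.72² = 455 Pa.
D = q·S·CD = 455 × 1.08 × 0.102 = 50.1 N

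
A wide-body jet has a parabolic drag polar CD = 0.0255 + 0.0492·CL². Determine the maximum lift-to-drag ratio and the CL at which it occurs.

(L/D)max = 14.1, at CL = 0.72

For CD = CD0 + K·CL², (L/D)max occurs at CL* = √(CD0/K) and equals 1/(2√(K·CD0)).
(L/D)max = 1/(2√(0.0492 × 0.0255)) = 1/(2 × 0.03542) = 14.1
CL* = √(0.0255/0.0492) = 0.72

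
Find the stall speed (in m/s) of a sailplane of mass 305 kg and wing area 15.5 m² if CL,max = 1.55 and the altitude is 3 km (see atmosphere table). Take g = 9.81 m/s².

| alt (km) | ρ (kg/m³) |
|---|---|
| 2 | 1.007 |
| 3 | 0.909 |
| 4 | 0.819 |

V_stall = 16.6 m/s

At 3 km, from the table: ρ = 0.909 kg/m³.
Stall occurs when L = W at CL,max. W = mg = 305 × 9.81 = 2992 N.
V_stall = √(2W/(ρ·S·CL,max)) = √(2 × 2992 / (0.909 × 15.5 × 1.55))
V_stall = √274 = 16.6 m/s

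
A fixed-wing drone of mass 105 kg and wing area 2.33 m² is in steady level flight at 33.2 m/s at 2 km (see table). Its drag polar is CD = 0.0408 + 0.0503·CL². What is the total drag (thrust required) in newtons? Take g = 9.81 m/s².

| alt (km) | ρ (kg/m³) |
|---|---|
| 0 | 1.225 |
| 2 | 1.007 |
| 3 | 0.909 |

At 2 km, from the table: ρ = 1.007 kg/m³.
In steady level flight, lift balances weight: W = mg = 105 × 9.81 = 1030 N.
q = ½ρv² = ½ × 1.007 × 33.2² = 555 Pa.
Required CL = L/(qS) = 1030/(555·2.33) = 0.7966.
CD = 0.0408 + 0.0503 × 0.7966² = 0.07272.
D = q·S·CD = 555 × 2.33 × 0.07272 = 94.03 N

D = 94 N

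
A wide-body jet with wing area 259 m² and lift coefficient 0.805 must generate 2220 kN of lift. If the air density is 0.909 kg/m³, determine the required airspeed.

v = 153 m/s

L = ½ρv²S·CL ⇒ v = √(2L/(ρ·S·CL))
v = √(2 × 2.22×10^6 / (0.909 × 259 × 0.805)) = √23430 = 153 m/s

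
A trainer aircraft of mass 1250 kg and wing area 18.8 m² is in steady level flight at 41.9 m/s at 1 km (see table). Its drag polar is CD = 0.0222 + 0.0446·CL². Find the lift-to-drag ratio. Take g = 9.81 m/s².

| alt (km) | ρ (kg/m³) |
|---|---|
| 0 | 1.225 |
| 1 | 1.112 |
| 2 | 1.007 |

At 1 km, from the table: ρ = 1.112 kg/m³.
Weight W = mg = 1250 × 9.81 = 12262 N; in level flight L = W.
q = ½ρv² = ½ × 1.112 × 41.9² = 976.1 Pa.
Required CL = L/(qS) = 12262/(976.1·18.8) = 0.6682.
CD = 0.0222 + 0.0446 × 0.6682² = 0.04211.
L/D = CL/CD = 0.6682 / 0.04211 = 15.9

L/D = 15.9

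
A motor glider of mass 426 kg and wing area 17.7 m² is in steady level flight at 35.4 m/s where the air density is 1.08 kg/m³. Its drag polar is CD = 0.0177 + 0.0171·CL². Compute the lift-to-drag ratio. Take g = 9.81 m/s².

Level flight ⇒ L = W = m·g = 426 × 9.81 = 4179.1 N.
Dynamic pressure q = 0.5 × 1.08 × 35.4² = 676.7 Pa.
CL = 2W/(ρv²S) = 2×4179.1/(1.08×35.4²×17.7) = 0.3489.
CD = 0.0177 + 0.0171 × 0.3489² = 0.01978.
L/D = CL/CD = 0.3489 / 0.01978 = 17.6

L/D = 17.6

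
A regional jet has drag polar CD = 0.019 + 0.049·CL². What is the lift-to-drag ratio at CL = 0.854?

CD = 0.019 + 0.049 × 0.854² = 0.05474
L/D = CL/CD = 0.854 / 0.05474 = 15.6

L/D = 15.6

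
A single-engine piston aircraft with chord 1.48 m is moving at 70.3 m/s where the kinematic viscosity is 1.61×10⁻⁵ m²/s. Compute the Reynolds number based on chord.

Re = 6.46×10^6

Re = v·c/ν = 70.3 × 1.48 / (1.61×10⁻⁵) = 6.46×10^6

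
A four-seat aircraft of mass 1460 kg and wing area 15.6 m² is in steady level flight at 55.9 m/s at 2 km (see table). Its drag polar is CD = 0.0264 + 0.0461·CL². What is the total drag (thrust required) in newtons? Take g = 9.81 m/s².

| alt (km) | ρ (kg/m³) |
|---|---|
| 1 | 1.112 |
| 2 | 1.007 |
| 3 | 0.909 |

At 2 km, from the table: ρ = 1.007 kg/m³.
Weight W = mg = 1460 × 9.81 = 14323 N; in level flight L = W.
q = ½ρv² = ½ × 1.007 × 55.9² = 1573 Pa.
Required CL = L/(qS) = 14323/(1573·15.6) = 0.5835.
CD = 0.0264 + 0.0461 × 0.5835² = 0.0421.
D = q·S·CD = 1573 × 15.6 × 0.0421 = 1033 N

D = 1030 N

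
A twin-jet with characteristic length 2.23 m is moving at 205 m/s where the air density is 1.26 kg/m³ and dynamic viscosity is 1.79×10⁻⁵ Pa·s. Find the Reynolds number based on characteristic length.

Re = ρ·v·c/μ = 1.26 × 205 × 2.23 / (1.79×10⁻⁵) = 3.22×10^7

Re = 3.22×10^7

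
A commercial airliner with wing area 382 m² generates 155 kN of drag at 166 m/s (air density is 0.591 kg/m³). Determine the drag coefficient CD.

From D = ½ρv²S·CD, rearranging gives CD = 2D/(ρv²S).
CD = 2 × 1.55×10^5 / (0.591 × 166² × 382) = 0.0498

CD = 0.0498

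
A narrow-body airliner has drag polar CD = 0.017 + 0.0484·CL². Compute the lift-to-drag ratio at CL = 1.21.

CD = 0.017 + 0.0484 × 1.21² = 0.08786
L/D = CL/CD = 1.21 / 0.08786 = 13.8

L/D = 13.8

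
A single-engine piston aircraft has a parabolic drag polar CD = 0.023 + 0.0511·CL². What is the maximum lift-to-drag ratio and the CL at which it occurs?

For CD = CD0 + K·CL², (L/D)max occurs at CL* = √(CD0/K) and equals 1/(2√(K·CD0)).
(L/D)max = 1/(2√(0.0511 × 0.023)) = 1/(2 × 0.03428) = 14.6
CL* = √(0.023/0.0511) = 0.671

(L/D)max = 14.6, at CL = 0.671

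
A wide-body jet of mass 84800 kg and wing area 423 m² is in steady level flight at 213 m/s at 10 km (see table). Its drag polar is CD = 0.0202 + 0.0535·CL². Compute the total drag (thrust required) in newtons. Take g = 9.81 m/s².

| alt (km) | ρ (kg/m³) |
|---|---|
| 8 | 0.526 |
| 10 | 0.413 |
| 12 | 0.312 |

At 10 km, from the table: ρ = 0.413 kg/m³.
Level flight ⇒ L = W = m·g = 84800 × 9.81 = 8.3189×10^5 N.
Dynamic pressure q = 0.5 × 0.413 × 213² = 9369 Pa.
CL = W/(q·S) = 8.3189×10^5 / (9369 × 423) = 0.2099.
CD = 0.0202 + 0.0535 × 0.2099² = 0.02256.
D = q·S·CD = 9369 × 423 × 0.02256 = 89390 N

D = 89400 N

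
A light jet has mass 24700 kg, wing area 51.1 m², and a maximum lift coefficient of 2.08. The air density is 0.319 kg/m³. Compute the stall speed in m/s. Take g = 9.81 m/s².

V_stall = 120 m/s

Weight W = mg = 24700 × 9.81 = 2.423×10^5 N.
V_stall = √(2W/(ρ·S·CL,max)) = √(2 × 2.423×10^5 / (0.319 × 51.1 × 2.08))
V_stall = √14290 = 120 m/s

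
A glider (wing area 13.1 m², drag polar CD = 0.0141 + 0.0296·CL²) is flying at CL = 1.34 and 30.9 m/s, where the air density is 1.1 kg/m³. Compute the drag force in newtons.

CD = 0.0141 + 0.0296 × 1.34² = 0.06725
D = ½ρv²S·CD = ½ × 1.1 × 30.9² × 13.1 × 0.06725 = 463 N

D = 463 N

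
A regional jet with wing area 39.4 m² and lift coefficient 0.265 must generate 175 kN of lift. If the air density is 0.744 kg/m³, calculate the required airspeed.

v = 212 m/s

L = ½ρv²S·CL ⇒ v = √(2L/(ρ·S·CL))
v = √(2 × 1.75×10^5 / (0.744 × 39.4 × 0.265)) = √45060 = 212 m/s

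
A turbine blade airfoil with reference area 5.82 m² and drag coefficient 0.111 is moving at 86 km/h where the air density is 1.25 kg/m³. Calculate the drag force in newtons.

D = 230 N

Convert speed: v = 86 km/h ÷ 3.6 = 23.89 m/s.
D = ½ρv²S·CD = ½ × 1.25 × 23.89² × 5.82 × 0.111 = 230 N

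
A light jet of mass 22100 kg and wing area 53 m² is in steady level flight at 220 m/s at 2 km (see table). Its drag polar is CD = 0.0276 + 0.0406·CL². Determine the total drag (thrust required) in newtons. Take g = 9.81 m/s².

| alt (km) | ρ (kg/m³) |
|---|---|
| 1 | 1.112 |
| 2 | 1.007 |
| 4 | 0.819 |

D = 37100 N

At 2 km, from the table: ρ = 1.007 kg/m³.
Weight W = mg = 22100 × 9.81 = 2.168×10^5 N; in level flight L = W.
q = ½ρv² = ½ × 1.007 × 220² = 24370 Pa.
Required CL = L/(qS) = 2.168×10^5/(24370·53) = 0.1679.
CD = 0.0276 + 0.0406 × 0.1679² = 0.02874.
D = q·S·CD = 24370 × 53 × 0.02874 = 37130 N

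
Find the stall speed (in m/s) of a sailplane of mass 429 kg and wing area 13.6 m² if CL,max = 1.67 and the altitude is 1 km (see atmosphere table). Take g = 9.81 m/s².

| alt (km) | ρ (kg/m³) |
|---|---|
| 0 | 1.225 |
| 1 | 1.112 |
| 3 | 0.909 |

V_stall = 18.3 m/s

At 1 km, from the table: ρ = 1.112 kg/m³.
At stall, lift equals weight: L = W = m·g = 429 × 9.81 = 4208 N.
V_stall = √(2W/(ρ·S·CL,max)) = √(2 × 4208 / (1.112 × 13.6 × 1.67))
V_stall = √333.3 = 18.3 m/s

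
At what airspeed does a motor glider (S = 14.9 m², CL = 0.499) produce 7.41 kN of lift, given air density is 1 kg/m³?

L = ½ρv²S·CL ⇒ v = √(2L/(ρ·S·CL))
v = √(2 × 7410 / (1 × 14.9 × 0.499)) = √1993 = 44.6 m/s

v = 44.6 m/s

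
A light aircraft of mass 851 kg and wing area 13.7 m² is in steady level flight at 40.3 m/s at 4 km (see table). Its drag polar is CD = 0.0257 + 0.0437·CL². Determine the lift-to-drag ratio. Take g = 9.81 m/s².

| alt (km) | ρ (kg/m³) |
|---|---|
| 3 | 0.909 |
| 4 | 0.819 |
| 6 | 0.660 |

At 4 km, from the table: ρ = 0.819 kg/m³.
In steady level flight, lift balances weight: W = mg = 851 × 9.81 = 8348.3 N.
q = ½ρv² = ½ × 0.819 × 40.3² = 665.1 Pa.
Required CL = L/(qS) = 8348.3/(665.1·13.7) = 0.9163.
CD = 0.0257 + 0.0437 × 0.9163² = 0.06239.
L/D = CL/CD = 0.9163 / 0.06239 = 14.7

L/D = 14.7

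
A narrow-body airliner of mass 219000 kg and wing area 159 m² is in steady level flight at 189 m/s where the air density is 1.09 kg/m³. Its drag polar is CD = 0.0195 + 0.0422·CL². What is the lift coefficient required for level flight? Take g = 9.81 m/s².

CL = 0.694

In steady level flight, lift balances weight: W = mg = 219000 × 9.81 = 2.1484×10^6 N.
q = ½ρv² = ½ × 1.09 × 189² = 19470 Pa.
Required CL = L/(qS) = 2.1484×10^6/(19470·159) = 0.6941.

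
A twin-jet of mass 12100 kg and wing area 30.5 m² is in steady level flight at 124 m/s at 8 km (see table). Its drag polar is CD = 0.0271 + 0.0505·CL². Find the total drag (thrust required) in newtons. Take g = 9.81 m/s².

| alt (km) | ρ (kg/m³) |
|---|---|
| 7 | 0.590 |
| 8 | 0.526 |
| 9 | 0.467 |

D = 9110 N

At 8 km, from the table: ρ = 0.526 kg/m³.
In steady level flight, lift balances weight: W = mg = 12100 × 9.81 = 1.187×10^5 N.
Dynamic pressure q = 0.5 × 0.526 × 124² = 4044 Pa.
CL = W/(q·S) = 1.187×10^5 / (4044 × 30.5) = 0.9624.
CD = 0.0271 + 0.0505 × 0.9624² = 0.07387.
D = q·S·CD = 4044 × 30.5 × 0.07387 = 9111 N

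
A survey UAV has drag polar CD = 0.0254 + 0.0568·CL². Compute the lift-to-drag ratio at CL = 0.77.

L/D = 13

CD = 0.0254 + 0.0568 × 0.77² = 0.05908
L/D = CL/CD = 0.77 / 0.05908 = 13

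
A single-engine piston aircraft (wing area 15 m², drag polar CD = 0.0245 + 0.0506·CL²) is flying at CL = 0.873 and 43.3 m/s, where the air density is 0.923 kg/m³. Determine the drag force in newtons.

CD = 0.0245 + 0.0506 × 0.873² = 0.06306
D = ½ρv²S·CD = ½ × 0.923 × 43.3² × 15 × 0.06306 = 818 N

D = 818 N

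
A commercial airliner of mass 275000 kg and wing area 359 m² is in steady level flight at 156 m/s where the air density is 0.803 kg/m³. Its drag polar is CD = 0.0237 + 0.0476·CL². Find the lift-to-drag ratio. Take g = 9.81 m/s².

L/D = 14.8

Weight W = mg = 275000 × 9.81 = 2.6978×10^6 N; in level flight L = W.
q = ½ρv² = ½ × 0.803 × 156² = 9771 Pa.
CL = W/(q·S) = 2.6978×10^6 / (9771 × 359) = 0.7691.
CD = 0.0237 + 0.0476 × 0.7691² = 0.05185.
L/D = CL/CD = 0.7691 / 0.05185 = 14.8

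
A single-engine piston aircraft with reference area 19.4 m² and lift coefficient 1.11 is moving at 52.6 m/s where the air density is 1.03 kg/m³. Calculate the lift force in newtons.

L = 30700 N

Dynamic pressure q = ½ρv² = ½ × 1.03 × 52.6² = 1425 Pa.
L = q·S·CL = 1425 × 19.4 × 1.11 = 30700 N ≈ 30.7 kN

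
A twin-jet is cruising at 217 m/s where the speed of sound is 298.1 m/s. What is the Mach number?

M = 0.728

M = v/a = 217 / 298.1 = 0.728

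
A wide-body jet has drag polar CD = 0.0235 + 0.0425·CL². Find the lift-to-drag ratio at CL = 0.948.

CD = 0.0235 + 0.0425 × 0.948² = 0.06169
L/D = CL/CD = 0.948 / 0.06169 = 15.4

L/D = 15.4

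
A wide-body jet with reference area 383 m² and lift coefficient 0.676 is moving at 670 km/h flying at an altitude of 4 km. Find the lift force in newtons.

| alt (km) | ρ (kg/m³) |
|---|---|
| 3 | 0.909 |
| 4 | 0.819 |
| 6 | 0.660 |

L = 3.67×10^6 N

At 4 km, from the table: ρ = 0.819 kg/m³.
Convert speed: v = 670 km/h ÷ 3.6 = 186.1 m/s.
Dynamic pressure q = ½ρv² = ½ × 0.819 × 186.1² = 14180 Pa.
L = q·S·CL = 14180 × 383 × 0.676 = 3.67×10^6 N ≈ 3670 kN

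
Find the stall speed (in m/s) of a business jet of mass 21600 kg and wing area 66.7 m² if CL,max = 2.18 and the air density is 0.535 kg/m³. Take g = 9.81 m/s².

V_stall = 73.8 m/s

Weight W = mg = 21600 × 9.81 = 2.119×10^5 N.
From L = ½ρV²S·CL,max = W: V_stall = √(2W/(ρSCL,max)) = √(2·2.119×10^5/(0.535·66.7·2.18))
V_stall = √5448 = 73.8 m/s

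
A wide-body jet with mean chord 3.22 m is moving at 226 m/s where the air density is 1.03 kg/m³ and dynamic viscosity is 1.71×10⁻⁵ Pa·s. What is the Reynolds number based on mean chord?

Re = ρ·v·c/μ = 1.03 × 226 × 3.22 / (1.71×10⁻⁵) = 4.38×10^7

Re = 4.38×10^7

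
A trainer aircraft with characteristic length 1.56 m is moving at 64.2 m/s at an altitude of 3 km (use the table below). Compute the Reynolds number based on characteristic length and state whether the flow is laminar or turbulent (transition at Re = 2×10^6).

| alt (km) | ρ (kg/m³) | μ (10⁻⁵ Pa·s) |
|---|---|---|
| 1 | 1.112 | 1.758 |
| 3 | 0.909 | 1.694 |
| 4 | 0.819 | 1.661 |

Re = 5.37×10^6 (turbulent)

At 3 km, from the table: ρ = 0.909 kg/m³, μ = 1.694×10⁻⁵ Pa·s.
Re = ρ·v·c/μ = 0.909 × 64.2 × 1.56 / (1.694×10⁻⁵) = 5.37×10^6
Since 5.37×10^6 > 2×10^6, the flow is turbulent.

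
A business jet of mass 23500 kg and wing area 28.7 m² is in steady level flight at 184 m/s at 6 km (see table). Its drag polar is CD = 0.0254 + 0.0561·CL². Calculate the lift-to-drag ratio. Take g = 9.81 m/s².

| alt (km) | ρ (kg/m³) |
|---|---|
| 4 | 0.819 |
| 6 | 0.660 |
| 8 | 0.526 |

L/D = 13.2

At 6 km, from the table: ρ = 0.660 kg/m³.
In steady level flight, lift balances weight: W = mg = 23500 × 9.81 = 2.3054×10^5 N.
q = ½ρv² = ½ × 0.66 × 184² = 11170 Pa.
Required CL = L/(qS) = 2.3054×10^5/(11170·28.7) = 0.719.
CD = 0.0254 + 0.0561 × 0.719² = 0.0544.
L/D = CL/CD = 0.719 / 0.0544 = 13.2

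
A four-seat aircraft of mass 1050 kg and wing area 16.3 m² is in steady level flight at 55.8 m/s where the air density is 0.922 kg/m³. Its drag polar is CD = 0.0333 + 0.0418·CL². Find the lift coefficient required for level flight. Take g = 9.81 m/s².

CL = 0.44

Level flight ⇒ L = W = m·g = 1050 × 9.81 = 10300 N.
q = ½ρv² = ½ × 0.922 × 55.8² = 1435 Pa.
Required CL = L/(qS) = 10300/(1435·16.3) = 0.4403.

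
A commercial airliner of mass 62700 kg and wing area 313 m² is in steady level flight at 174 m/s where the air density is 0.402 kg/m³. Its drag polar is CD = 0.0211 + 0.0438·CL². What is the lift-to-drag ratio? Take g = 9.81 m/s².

Weight W = mg = 62700 × 9.81 = 6.1509×10^5 N; in level flight L = W.
Dynamic pressure q = 0.5 × 0.402 × 174² = 6085 Pa.
CL = W/(q·S) = 6.1509×10^5 / (6085 × 313) = 0.3229.
CD = 0.0211 + 0.0438 × 0.3229² = 0.02567.
L/D = CL/CD = 0.3229 / 0.02567 = 12.6

L/D = 12.6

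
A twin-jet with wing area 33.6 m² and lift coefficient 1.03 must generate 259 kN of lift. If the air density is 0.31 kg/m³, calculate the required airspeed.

v = 220 m/s

L = ½ρv²S·CL ⇒ v = √(2L/(ρ·S·CL))
v = √(2 × 2.59×10^5 / (0.31 × 33.6 × 1.03)) = √48280 = 220 m/s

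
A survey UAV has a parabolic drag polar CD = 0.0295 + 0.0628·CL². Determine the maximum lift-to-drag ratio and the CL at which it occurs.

For CD = CD0 + K·CL², (L/D)max occurs at CL* = √(CD0/K) and equals 1/(2√(K·CD0)).
(L/D)max = 1/(2√(0.0628 × 0.0295)) = 1/(2 × 0.04304) = 11.6
CL* = √(0.0295/0.0628) = 0.685

(L/D)max = 11.6, at CL = 0.685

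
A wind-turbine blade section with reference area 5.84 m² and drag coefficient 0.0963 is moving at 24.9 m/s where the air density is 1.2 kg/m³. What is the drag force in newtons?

Dynamic pressure q = ½ρv² = ½ × 1.2 × 24.9² = 372 Pa.
D = q·S·CD = 372 × 5.84 × 0.0963 = 209 N

D = 209 N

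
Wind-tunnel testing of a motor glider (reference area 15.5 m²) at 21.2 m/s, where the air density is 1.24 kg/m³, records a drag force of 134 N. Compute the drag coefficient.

CD = 0.031

From D = ½ρv²S·CD, rearranging gives CD = 2D/(ρv²S).
CD = 2 × 134 / (1.24 × 21.2² × 15.5) = 0.031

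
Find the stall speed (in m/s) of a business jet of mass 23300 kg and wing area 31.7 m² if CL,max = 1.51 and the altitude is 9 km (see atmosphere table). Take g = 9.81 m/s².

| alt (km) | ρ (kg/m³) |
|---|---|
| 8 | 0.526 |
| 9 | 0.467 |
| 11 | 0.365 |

V_stall = 143 m/s

At 9 km, from the table: ρ = 0.467 kg/m³.
Weight W = mg = 23300 × 9.81 = 2.286×10^5 N.
From L = ½ρV²S·CL,max = W: V_stall = √(2W/(ρSCL,max)) = √(2·2.286×10^5/(0.467·31.7·1.51))
V_stall = √20450 = 143 m/s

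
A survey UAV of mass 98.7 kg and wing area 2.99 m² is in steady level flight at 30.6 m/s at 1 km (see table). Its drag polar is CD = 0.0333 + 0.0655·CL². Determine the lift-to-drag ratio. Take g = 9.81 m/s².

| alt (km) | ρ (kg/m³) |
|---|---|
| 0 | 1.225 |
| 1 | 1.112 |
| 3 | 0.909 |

L/D = 10.6

At 1 km, from the table: ρ = 1.112 kg/m³.
In steady level flight, lift balances weight: W = mg = 98.7 × 9.81 = 968.25 N.
q = ½ρv² = ½ × 1.112 × 30.6² = 520.6 Pa.
Required CL = L/(qS) = 968.25/(520.6·2.99) = 0.622.
CD = 0.0333 + 0.0655 × 0.622² = 0.05864.
L/D = CL/CD = 0.622 / 0.05864 = 10.6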